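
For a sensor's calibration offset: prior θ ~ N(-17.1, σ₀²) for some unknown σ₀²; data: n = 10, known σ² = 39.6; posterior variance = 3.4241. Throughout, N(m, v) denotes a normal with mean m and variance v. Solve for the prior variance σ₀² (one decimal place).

Posterior precision equals prior precision plus data precision: 1/σ_n² = 1/σ₀² + n/σ².
So 1/σ₀² = 1/3.4241 − 10/39.6 = 0.292048 − 0.252525 = 0.039523.
Hence σ₀² = 1/0.039523 ≈ 25.3.

σ₀² = 25.3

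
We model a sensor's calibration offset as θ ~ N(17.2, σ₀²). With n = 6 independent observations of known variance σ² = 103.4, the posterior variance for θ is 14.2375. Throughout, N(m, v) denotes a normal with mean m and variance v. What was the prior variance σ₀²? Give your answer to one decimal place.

Posterior precision equals prior precision plus data precision: 1/σ_n² = 1/σ₀² + n/σ².
So 1/σ₀² = 1/14.2375 − 6/103.4 = 0.070237 − 0.058027 = 0.012210.
Hence σ₀² = 1/0.012210 ≈ 81.9.

σ₀² = 81.9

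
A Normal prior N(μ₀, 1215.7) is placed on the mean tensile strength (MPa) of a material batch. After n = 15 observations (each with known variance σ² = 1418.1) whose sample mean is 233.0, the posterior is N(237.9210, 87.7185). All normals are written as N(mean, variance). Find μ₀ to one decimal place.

μ₀ = 301.2

With known observation variance, the Normal–Normal posterior has precision τ_n = τ₀ + n/σ² and mean μ_n = (τ₀μ₀ + (n/σ²)x̄)/τ_n.
Here τ₀ = 1/1215.7 = 0.000823 and τ_data = 15/1418.1 = 0.010578, so τ_n = 0.011401.
Rearranging for μ₀: μ₀ = (μ_n·τ_n − τ_data·x̄)/τ₀ = (237.9210·0.011401 − 0.010578·233.0) / 0.000823 = 0.247863/0.000823 ≈ 301.2.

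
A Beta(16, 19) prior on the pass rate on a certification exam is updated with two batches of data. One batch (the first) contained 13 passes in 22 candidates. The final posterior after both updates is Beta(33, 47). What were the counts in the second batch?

4 passes and 19 failures

Sequential conjugate updates are equivalent to a single update on the pooled data, so total successes = posterior α − prior α and total failures = posterior β − prior β.
Total across both batches: 33−16=17 passes, 47−19=28 failures.
Subtract the first batch: 17−13=4 passes and 28−9=19 failures.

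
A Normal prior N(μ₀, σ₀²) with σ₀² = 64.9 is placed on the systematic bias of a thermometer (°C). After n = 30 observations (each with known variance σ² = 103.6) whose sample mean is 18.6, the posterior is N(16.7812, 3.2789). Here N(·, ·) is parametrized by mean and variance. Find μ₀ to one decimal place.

μ₀ = -17.4

With known observation variance, the Normal–Normal posterior has precision τ_n = τ₀ + n/σ² and mean μ_n = (τ₀μ₀ + (n/σ²)x̄)/τ_n.
Here τ₀ = 1/64.9 = 0.015408 and τ_data = 30/103.6 = 0.289575, so τ_n = 0.304983.
Rearranging for μ₀: μ₀ = (μ_n·τ_n − τ_data·x̄)/τ₀ = (16.7812·0.304983 − 0.289575·18.6) / 0.015408 = -0.268114/0.015408 ≈ -17.4.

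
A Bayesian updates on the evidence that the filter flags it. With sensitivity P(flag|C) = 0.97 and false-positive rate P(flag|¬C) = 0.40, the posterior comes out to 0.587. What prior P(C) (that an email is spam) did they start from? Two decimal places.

P(C) = 0.37

Bayes' rule in odds form gives O(C|E) = O(C)·[P(E|C)/P(E|¬C)], hence O(C) = O(C|E)/LR.
Posterior odds = 0.587/(1−0.587) = 1.4213. LR = 0.97/0.40 = 2.4250.
Prior odds = 1.4213/2.4250 = 0.5861, so P(C) = 0.5861/(1+0.5861) ≈ 0.37.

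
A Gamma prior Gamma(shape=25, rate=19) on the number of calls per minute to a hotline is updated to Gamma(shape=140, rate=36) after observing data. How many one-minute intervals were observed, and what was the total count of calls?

n = 17 one-minute intervals with total 115 calls

Gamma–Poisson conjugacy: posterior shape = α + Σxᵢ, posterior rate = β + n.
Matching: Σxᵢ = 140 − 25 = 115 and n = 36 − 19 = 17.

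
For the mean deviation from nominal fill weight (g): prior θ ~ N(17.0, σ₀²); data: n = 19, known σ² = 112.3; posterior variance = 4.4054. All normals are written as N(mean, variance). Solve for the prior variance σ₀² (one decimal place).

σ₀² = 17.3

For the Normal–Normal model with known σ², precisions add: τ_n = τ₀ + n/σ².
So 1/σ₀² = 1/4.4054 − 19/112.3 = 0.226994 − 0.169190 = 0.057804.
Hence σ₀² = 1/0.057804 ≈ 17.3.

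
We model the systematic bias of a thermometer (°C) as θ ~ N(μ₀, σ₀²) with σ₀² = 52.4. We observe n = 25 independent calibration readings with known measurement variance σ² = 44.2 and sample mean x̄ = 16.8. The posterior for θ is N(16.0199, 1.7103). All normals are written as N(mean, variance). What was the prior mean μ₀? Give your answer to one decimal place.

The posterior mean is a precision-weighted average: μ_n = (τ₀μ₀ + τ_data·x̄)/(τ₀+τ_data), with τ₀=1/σ₀² and τ_data=n/σ².
Here τ₀ = 1/52.4 = 0.019084 and τ_data = 25/44.2 = 0.565611, so τ_n = 0.584695.
Rearranging for μ₀: μ₀ = (μ_n·τ_n − τ_data·x̄)/τ₀ = (16.0199·0.584695 − 0.565611·16.8) / 0.019084 = -0.135509/0.019084 ≈ -7.1.

μ₀ = -7.1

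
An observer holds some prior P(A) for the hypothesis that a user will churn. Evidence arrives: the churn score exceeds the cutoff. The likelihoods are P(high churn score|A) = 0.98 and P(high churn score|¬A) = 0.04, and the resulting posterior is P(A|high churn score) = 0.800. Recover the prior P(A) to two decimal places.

P(A) = 0.14

Bayes' rule in odds form gives O(A|E) = O(A)·[P(E|A)/P(E|¬A)], hence O(A) = O(A|E)/LR.
Posterior odds = 0.800/(1−0.800) = 4.0000. LR = 0.98/0.04 = 24.5000.
Prior odds = 4.0000/24.5000 = 0.1633, so P(A) = 0.1633/(1+0.1633) ≈ 0.14.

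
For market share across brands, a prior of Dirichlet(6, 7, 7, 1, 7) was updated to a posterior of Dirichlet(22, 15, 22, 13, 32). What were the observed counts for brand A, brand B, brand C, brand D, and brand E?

counts (16, 8, 15, 12, 25)

For a Dirichlet(α) prior with multinomial counts c, the posterior is Dirichlet(α + c) componentwise.
Counts are posterior − prior componentwise: 22−6=16, 15−7=8, 22−7=15, 13−1=12, 32−7=25.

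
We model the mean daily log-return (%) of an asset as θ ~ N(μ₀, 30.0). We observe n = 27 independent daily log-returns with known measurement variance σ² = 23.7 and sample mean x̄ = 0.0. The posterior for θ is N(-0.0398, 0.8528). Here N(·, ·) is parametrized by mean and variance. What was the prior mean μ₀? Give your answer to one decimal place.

With known observation variance, the Normal–Normal posterior has precision τ_n = τ₀ + n/σ² and mean μ_n = (τ₀μ₀ + (n/σ²)x̄)/τ_n.
Here τ₀ = 1/30.0 = 0.033333 and τ_data = 27/23.7 = 1.139241, so τ_n = 1.172574.
Rearranging for μ₀: μ₀ = (μ_n·τ_n − τ_data·x̄)/τ₀ = (-0.0398·1.172574 − 1.139241·0.0) / 0.033333 = -0.046668/0.033333 ≈ -1.4.

μ₀ = -1.4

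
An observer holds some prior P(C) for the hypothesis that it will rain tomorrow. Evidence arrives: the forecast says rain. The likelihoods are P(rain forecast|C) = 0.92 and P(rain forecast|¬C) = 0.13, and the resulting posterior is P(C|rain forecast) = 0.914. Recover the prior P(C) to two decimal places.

P(C) = 0.60

In odds form, posterior odds = prior odds × likelihood ratio, so prior odds = posterior odds ÷ LR.
Posterior odds = 0.914/(1−0.914) = 10.6279. LR = 0.92/0.13 = 7.0769.
Prior odds = 10.6279/7.0769 = 1.5018, so P(C) = 1.5018/(1+1.5018) ≈ 0.60.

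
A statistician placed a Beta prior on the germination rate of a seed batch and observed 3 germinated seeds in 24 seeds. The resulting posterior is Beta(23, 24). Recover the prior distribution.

Beta is conjugate to the binomial likelihood: posterior = Beta(α+s, β+f).
So α = 23 − 3 = 20 and β = 24 − 21 = 3.

Beta(20, 3)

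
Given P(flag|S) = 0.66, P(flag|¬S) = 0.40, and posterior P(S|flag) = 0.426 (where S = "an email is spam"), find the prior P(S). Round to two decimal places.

P(S) = 0.31

In odds form, posterior odds = prior odds × likelihood ratio, so prior odds = posterior odds ÷ LR.
Posterior odds = 0.426/(1−0.426) = 0.7422. LR = 0.66/0.40 = 1.6500.
Prior odds = 0.7422/1.6500 = 0.4498, so P(S) = 0.4498/(1+0.4498) ≈ 0.31.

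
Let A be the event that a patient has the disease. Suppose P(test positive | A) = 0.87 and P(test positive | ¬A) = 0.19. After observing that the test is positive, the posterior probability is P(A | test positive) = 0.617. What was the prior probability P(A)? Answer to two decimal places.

Bayes' rule in odds form gives O(A|E) = O(A)·[P(E|A)/P(E|¬A)], hence O(A) = O(A|E)/LR.
Posterior odds = 0.617/(1−0.617) = 1.6110. LR = 0.87/0.19 = 4.5789.
Prior odds = 1.6110/4.5789 = 0.3518, so P(A) = 0.3518/(1+0.3518) ≈ 0.26.

P(A) = 0.26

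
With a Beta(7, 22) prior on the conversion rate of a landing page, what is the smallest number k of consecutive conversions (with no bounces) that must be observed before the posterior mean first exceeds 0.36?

After k conversions and 0 bounces the posterior is Beta(7+k, 22), with mean (7+k)/(7+22+k).
Set (7+k)/(29+k) > 0.36 and solve: k > (0.36·29 − 7)/(1 − 0.36) = 5.375.
The smallest integer exceeding 5.375 is 6.

k = 6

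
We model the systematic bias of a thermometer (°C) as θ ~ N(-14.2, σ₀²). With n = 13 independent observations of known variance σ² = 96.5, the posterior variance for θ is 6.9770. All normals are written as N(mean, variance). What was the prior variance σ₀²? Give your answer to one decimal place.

σ₀² = 116.1

Posterior precision equals prior precision plus data precision: 1/σ_n² = 1/σ₀² + n/σ².
So 1/σ₀² = 1/6.9770 − 13/96.5 = 0.143328 − 0.134715 = 0.008613.
Hence σ₀² = 1/0.008613 ≈ 116.1.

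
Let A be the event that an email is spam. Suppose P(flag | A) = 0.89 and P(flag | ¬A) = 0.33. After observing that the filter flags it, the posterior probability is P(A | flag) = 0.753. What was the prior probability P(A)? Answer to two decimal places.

In odds form, posterior odds = prior odds × likelihood ratio, so prior odds = posterior odds ÷ LR.
Posterior odds = 0.753/(1−0.753) = 3.0486. LR = 0.89/0.33 = 2.6970.
Prior odds = 3.0486/2.6970 = 1.1304, so P(A) = 1.1304/(1+1.1304) ≈ 0.53.

P(A) = 0.53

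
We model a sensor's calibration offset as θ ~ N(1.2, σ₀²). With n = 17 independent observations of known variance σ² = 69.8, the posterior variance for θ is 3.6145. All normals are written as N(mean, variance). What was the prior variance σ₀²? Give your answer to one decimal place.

For the Normal–Normal model with known σ², precisions add: τ_n = τ₀ + n/σ².
So 1/σ₀² = 1/3.6145 − 17/69.8 = 0.276663 − 0.243553 = 0.033110.
Hence σ₀² = 1/0.033110 ≈ 30.2.

σ₀² = 30.2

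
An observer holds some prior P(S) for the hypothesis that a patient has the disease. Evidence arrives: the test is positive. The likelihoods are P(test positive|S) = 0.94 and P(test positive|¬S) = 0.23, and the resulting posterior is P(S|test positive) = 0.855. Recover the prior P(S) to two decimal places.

In odds form, posterior odds = prior odds × likelihood ratio, so prior odds = posterior odds ÷ LR.
Posterior odds = 0.855/(1−0.855) = 5.8966. LR = 0.94/0.23 = 4.0870.
Prior odds = 5.8966/4.0870 = 1.4428, so P(S) = 1.4428/(1+1.4428) ≈ 0.59.

P(S) = 0.59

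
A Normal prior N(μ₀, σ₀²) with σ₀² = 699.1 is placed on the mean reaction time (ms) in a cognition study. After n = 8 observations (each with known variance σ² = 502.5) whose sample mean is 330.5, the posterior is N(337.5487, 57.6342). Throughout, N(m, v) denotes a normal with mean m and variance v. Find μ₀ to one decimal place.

μ₀ = 416.0

With known observation variance, the Normal–Normal posterior has precision τ_n = τ₀ + n/σ² and mean μ_n = (τ₀μ₀ + (n/σ²)x̄)/τ_n.
Here τ₀ = 1/699.1 = 0.001430 and τ_data = 8/502.5 = 0.015920, so τ_n = 0.017350.
Rearranging for μ₀: μ₀ = (μ_n·τ_n − τ_data·x̄)/τ₀ = (337.5487·0.017350 − 0.015920·330.5) / 0.001430 = 0.594910/0.001430 ≈ 416.0.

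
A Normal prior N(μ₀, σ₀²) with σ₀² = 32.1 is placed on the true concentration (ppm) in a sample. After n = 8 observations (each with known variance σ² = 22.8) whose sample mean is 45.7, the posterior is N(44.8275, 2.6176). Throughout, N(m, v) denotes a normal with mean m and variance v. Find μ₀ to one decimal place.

With known observation variance, the Normal–Normal posterior has precision τ_n = τ₀ + n/σ² and mean μ_n = (τ₀μ₀ + (n/σ²)x̄)/τ_n.
Here τ₀ = 1/32.1 = 0.031153 and τ_data = 8/22.8 = 0.350877, so τ_n = 0.382030.
Rearranging for μ₀: μ₀ = (μ_n·τ_n − τ_data·x̄)/τ₀ = (44.8275·0.382030 − 0.350877·45.7) / 0.031153 = 1.090371/0.031153 ≈ 35.0.

μ₀ = 35.0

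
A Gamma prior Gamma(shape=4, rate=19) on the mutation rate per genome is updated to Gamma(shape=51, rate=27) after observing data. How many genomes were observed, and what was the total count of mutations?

Gamma–Poisson conjugacy: posterior shape = α + Σxᵢ, posterior rate = β + n.
Matching: Σxᵢ = 51 − 4 = 47 and n = 27 − 19 = 8.

n = 8 genomes with total 47 mutations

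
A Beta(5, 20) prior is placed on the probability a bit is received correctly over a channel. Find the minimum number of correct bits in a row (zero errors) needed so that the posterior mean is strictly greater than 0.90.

After k correct bits and 0 errors the posterior is Beta(5+k, 20), with mean (5+k)/(5+20+k).
Set (5+k)/(25+k) > 0.90 and solve: k > (0.90·25 − 5)/(1 − 0.90) = 175.000.
The smallest integer exceeding 175.000 is 176.

k = 176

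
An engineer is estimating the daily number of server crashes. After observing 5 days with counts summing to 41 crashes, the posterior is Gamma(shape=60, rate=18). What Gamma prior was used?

Gamma(shape=19, rate=13)

A Gamma(α, β) prior (rate parametrization) on a Poisson rate with n observations summing to S gives posterior Gamma(α+S, β+n).
So α = 60 − 41 = 19 and β = 18 − 5 = 13.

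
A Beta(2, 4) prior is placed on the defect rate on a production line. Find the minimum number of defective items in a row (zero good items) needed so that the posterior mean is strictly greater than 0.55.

k = 3

After k defective items and 0 good items the posterior is Beta(2+k, 4), with mean (2+k)/(2+4+k).
Set (2+k)/(6+k) > 0.55 and solve: k > (0.55·6 − 2)/(1 − 0.55) = 2.889.
The smallest integer exceeding 2.889 is 3.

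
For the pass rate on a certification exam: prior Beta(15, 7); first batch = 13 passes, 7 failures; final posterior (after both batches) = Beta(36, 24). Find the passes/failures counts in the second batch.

Because Beta–binomial updating is additive in the counts, the combined data contributed (α_post−α_prior, β_post−β_prior) successes and failures.
Total across both batches: 36−15=21 passes, 24−7=17 failures.
Subtract the first batch: 21−13=8 passes and 17−7=10 failures.

8 passes and 10 failures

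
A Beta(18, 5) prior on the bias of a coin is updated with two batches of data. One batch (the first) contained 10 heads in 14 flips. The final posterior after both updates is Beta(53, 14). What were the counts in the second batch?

Sequential conjugate updates are equivalent to a single update on the pooled data, so total successes = posterior α − prior α and total failures = posterior β − prior β.
Total across both batches: 53−18=35 heads, 14−5=9 tails.
Subtract the first batch: 35−10=25 heads and 9−4=5 tails.

25 heads and 5 tails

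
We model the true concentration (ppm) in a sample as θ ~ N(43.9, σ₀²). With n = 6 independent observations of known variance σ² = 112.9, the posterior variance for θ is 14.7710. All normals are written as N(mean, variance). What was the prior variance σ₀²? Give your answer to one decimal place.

σ₀² = 68.7

Posterior precision equals prior precision plus data precision: 1/σ_n² = 1/σ₀² + n/σ².
So 1/σ₀² = 1/14.7710 − 6/112.9 = 0.067700 − 0.053144 = 0.014556.
Hence σ₀² = 1/0.014556 ≈ 68.7.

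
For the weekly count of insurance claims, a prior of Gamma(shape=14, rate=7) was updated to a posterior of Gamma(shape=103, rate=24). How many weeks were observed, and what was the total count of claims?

A Gamma(α, β) prior (rate parametrization) on a Poisson rate with n observations summing to S gives posterior Gamma(α+S, β+n).
Matching: Σxᵢ = 103 − 14 = 89 and n = 24 − 7 = 17.

n = 17 weeks with total 89 claims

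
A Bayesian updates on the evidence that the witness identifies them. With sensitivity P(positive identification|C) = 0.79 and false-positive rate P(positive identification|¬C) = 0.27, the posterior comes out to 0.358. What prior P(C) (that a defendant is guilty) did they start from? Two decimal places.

P(C) = 0.16

Bayes' rule in odds form gives O(C|E) = O(C)·[P(E|C)/P(E|¬C)], hence O(C) = O(C|E)/LR.
Posterior odds = 0.358/(1−0.358) = 0.5576. LR = 0.79/0.27 = 2.9259.
Prior odds = 0.5576/2.9259 = 0.1906, so P(C) = 0.1906/(1+0.1906) ≈ 0.16.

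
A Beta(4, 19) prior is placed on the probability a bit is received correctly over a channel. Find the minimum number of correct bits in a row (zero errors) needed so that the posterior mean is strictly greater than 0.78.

k = 64

After k correct bits and 0 errors the posterior is Beta(4+k, 19), with mean (4+k)/(4+19+k).
Set (4+k)/(23+k) > 0.78 and solve: k > (0.78·23 − 4)/(1 − 0.78) = 63.364.
The smallest integer exceeding 63.364 is 64, and checking k=64: (68)/(87) = 0.7816 > 0.78.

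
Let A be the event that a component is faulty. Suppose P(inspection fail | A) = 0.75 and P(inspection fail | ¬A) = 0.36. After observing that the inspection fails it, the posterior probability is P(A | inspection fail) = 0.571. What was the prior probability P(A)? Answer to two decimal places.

P(A) = 0.39

In odds form, posterior odds = prior odds × likelihood ratio, so prior odds = posterior odds ÷ LR.
Posterior odds = 0.571/(1−0.571) = 1.3310. LR = 0.75/0.36 = 2.0833.
Prior odds = 1.3310/2.0833 = 0.6389, so P(A) = 0.6389/(1+0.6389) ≈ 0.39.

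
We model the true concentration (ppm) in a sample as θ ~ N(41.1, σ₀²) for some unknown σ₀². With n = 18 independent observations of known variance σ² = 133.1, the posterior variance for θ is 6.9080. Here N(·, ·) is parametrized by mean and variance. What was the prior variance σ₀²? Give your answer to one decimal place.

For the Normal–Normal model with known σ², precisions add: τ_n = τ₀ + n/σ².
So 1/σ₀² = 1/6.9080 − 18/133.1 = 0.144760 − 0.135237 = 0.009523.
Hence σ₀² = 1/0.009523 ≈ 105.0.

σ₀² = 105.0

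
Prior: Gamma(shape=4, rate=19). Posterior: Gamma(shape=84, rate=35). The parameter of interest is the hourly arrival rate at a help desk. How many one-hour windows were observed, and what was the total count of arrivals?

n = 16 one-hour windows with total 80 arrivals

A Gamma(α, β) prior (rate parametrization) on a Poisson rate with n observations summing to S gives posterior Gamma(α+S, β+n).
Matching: Σxᵢ = 84 − 4 = 80 and n = 35 − 19 = 16.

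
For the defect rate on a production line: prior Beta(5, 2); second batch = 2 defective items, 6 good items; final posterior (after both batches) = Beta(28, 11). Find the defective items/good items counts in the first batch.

21 defective items and 3 good items

Sequential conjugate updates are equivalent to a single update on the pooled data, so total successes = posterior α − prior α and total failures = posterior β − prior β.
Total across both batches: 28−5=23 defective items, 11−2=9 good items.
Subtract the second batch: 23−2=21 defective items and 9−6=3 good items.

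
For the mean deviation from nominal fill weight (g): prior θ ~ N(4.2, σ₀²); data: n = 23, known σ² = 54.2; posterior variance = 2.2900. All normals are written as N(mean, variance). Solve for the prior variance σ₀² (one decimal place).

For the Normal–Normal model with known σ², precisions add: τ_n = τ₀ + n/σ².
So 1/σ₀² = 1/2.2900 − 23/54.2 = 0.436681 − 0.424354 = 0.012327.
Hence σ₀² = 1/0.012327 ≈ 81.1.

σ₀² = 81.1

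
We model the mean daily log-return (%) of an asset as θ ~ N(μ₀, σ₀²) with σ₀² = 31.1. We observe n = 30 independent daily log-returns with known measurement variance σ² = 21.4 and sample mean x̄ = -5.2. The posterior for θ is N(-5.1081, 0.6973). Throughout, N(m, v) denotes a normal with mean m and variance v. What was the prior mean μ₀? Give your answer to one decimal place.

The posterior mean is a precision-weighted average: μ_n = (τ₀μ₀ + τ_data·x̄)/(τ₀+τ_data), with τ₀=1/σ₀² and τ_data=n/σ².
Here τ₀ = 1/31.1 = 0.032154 and τ_data = 30/21.4 = 1.401869, so τ_n = 1.434023.
Rearranging for μ₀: μ₀ = (μ_n·τ_n − τ_data·x̄)/τ₀ = (-5.1081·1.434023 − 1.401869·-5.2) / 0.032154 = -0.035414/0.032154 ≈ -1.1.

μ₀ = -1.1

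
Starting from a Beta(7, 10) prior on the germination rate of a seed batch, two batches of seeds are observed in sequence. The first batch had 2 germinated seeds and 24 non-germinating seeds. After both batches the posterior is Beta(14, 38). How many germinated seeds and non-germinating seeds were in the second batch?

Sequential conjugate updates are equivalent to a single update on the pooled data, so total successes = posterior α − prior α and total failures = posterior β − prior β.
Total across both batches: 14−7=7 germinated seeds, 38−10=28 non-germinating seeds.
Subtract the first batch: 7−2=5 germinated seeds and 28−24=4 non-germinating seeds.

5 germinated seeds and 4 non-germinating seeds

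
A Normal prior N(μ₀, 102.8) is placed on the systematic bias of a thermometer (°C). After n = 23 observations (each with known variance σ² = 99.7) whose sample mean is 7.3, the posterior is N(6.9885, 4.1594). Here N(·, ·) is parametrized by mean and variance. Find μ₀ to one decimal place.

The posterior mean is a precision-weighted average: μ_n = (τ₀μ₀ + τ_data·x̄)/(τ₀+τ_data), with τ₀=1/σ₀² and τ_data=n/σ².
Here τ₀ = 1/102.8 = 0.009728 and τ_data = 23/99.7 = 0.230692, so τ_n = 0.240420.
Rearranging for μ₀: μ₀ = (μ_n·τ_n − τ_data·x̄)/τ₀ = (6.9885·0.240420 − 0.230692·7.3) / 0.009728 = -0.003876/0.009728 ≈ -0.4.

μ₀ = -0.4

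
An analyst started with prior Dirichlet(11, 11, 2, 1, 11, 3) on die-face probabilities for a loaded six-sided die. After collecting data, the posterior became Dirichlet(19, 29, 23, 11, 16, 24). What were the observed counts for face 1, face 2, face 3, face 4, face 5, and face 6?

counts (8, 18, 21, 10, 5, 21)

For a Dirichlet(α) prior with multinomial counts c, the posterior is Dirichlet(α + c) componentwise.
Counts are posterior − prior componentwise: 19−11=8, 29−11=18, 23−2=21, 11−1=10, 16−11=5, 24−3=21.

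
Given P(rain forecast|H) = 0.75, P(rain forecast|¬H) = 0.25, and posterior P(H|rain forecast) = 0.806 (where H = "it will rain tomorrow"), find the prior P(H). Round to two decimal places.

Bayes' rule in odds form gives O(H|E) = O(H)·[P(E|H)/P(E|¬H)], hence O(H) = O(H|E)/LR.
Posterior odds = 0.806/(1−0.806) = 4.1546. LR = 0.75/0.25 = 3.0000.
Prior odds = 4.1546/3.0000 = 1.3849, so P(H) = 1.3849/(1+1.3849) ≈ 0.58.

P(H) = 0.58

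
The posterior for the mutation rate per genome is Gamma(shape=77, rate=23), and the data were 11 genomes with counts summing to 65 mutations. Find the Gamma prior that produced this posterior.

Gamma(shape=12, rate=12)

A Gamma(α, β) prior (rate parametrization) on a Poisson rate with n observations summing to S gives posterior Gamma(α+S, β+n).
So α = 77 − 65 = 12 and β = 23 − 11 = 12.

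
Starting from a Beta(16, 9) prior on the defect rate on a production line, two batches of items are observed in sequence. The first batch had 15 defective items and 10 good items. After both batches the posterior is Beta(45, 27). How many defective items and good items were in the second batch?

14 defective items and 8 good items

Sequential conjugate updates are equivalent to a single update on the pooled data, so total successes = posterior α − prior α and total failures = posterior β − prior β.
Total across both batches: 45−16=29 defective items, 27−9=18 good items.
Subtract the first batch: 29−15=14 defective items and 18−10=8 good items.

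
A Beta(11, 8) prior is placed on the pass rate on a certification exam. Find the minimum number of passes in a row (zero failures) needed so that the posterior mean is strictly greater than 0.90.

k = 62

After k passes and 0 failures the posterior is Beta(11+k, 8), with mean (11+k)/(11+8+k).
Set (11+k)/(19+k) > 0.90 and solve: k > (0.90·19 − 11)/(1 − 0.90) = 61.000.
The smallest integer exceeding 61.000 is 62.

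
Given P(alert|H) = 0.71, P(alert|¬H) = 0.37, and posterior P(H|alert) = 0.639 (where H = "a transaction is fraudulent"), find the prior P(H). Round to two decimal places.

Bayes' rule in odds form gives O(H|E) = O(H)·[P(E|H)/P(E|¬H)], hence O(H) = O(H|E)/LR.
Posterior odds = 0.639/(1−0.639) = 1.7701. LR = 0.71/0.37 = 1.9189.
Prior odds = 1.7701/1.9189 = 0.9225, so P(H) = 0.9225/(1+0.9225) ≈ 0.48.

P(H) = 0.48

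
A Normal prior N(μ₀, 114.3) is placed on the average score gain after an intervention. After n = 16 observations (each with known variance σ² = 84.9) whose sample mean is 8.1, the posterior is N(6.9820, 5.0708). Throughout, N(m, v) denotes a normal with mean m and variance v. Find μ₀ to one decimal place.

The posterior mean is a precision-weighted average: μ_n = (τ₀μ₀ + τ_data·x̄)/(τ₀+τ_data), with τ₀=1/σ₀² and τ_data=n/σ².
Here τ₀ = 1/114.3 = 0.008749 and τ_data = 16/84.9 = 0.188457, so τ_n = 0.197206.
Rearranging for μ₀: μ₀ = (μ_n·τ_n − τ_data·x̄)/τ₀ = (6.9820·0.197206 − 0.188457·8.1) / 0.008749 = -0.149609/0.008749 ≈ -17.1.

μ₀ = -17.1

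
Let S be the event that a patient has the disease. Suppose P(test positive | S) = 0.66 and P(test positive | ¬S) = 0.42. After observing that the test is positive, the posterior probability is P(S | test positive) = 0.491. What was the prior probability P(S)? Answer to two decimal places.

Bayes' rule in odds form gives O(S|E) = O(S)·[P(E|S)/P(E|¬S)], hence O(S) = O(S|E)/LR.
Posterior odds = 0.491/(1−0.491) = 0.9646. LR = 0.66/0.42 = 1.5714.
Prior odds = 0.9646/1.5714 = 0.6138, so P(S) = 0.6138/(1+0.6138) ≈ 0.38.

P(S) = 0.38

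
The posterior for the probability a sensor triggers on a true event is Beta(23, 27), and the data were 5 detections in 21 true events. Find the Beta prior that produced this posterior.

A Beta(a, b) prior with s successes and f failures in binomial data gives a Beta(a+s, b+f) posterior.
Subtract the data counts: 23−5=18, 27−16=11.

Beta(18, 11)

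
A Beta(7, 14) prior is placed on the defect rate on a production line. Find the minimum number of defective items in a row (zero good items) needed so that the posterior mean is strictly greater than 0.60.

After k defective items and 0 good items the posterior is Beta(7+k, 14), with mean (7+k)/(7+14+k).
Set (7+k)/(21+k) > 0.60 and solve: k > (0.60·21 − 7)/(1 − 0.60) = 14.000.
The smallest integer exceeding 14.000 is 15, and checking k=15: (22)/(36) = 0.6111 > 0.60.

k = 15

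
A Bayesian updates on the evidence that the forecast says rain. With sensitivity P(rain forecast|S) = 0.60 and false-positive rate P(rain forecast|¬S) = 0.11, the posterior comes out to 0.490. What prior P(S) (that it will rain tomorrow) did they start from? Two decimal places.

In odds form, posterior odds = prior odds × likelihood ratio, so prior odds = posterior odds ÷ LR.
Posterior odds = 0.490/(1−0.490) = 0.9608. LR = 0.60/0.11 = 5.4545.
Prior odds = 0.9608/5.4545 = 0.1761, so P(S) = 0.1761/(1+0.1761) ≈ 0.15.

P(S) = 0.15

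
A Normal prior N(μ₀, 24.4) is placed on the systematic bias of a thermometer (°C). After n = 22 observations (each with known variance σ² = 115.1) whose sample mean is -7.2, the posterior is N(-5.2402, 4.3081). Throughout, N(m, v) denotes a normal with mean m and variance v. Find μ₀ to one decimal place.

The posterior mean is a precision-weighted average: μ_n = (τ₀μ₀ + τ_data·x̄)/(τ₀+τ_data), with τ₀=1/σ₀² and τ_data=n/σ².
Here τ₀ = 1/24.4 = 0.040984 and τ_data = 22/115.1 = 0.191138, so τ_n = 0.232122.
Rearranging for μ₀: μ₀ = (μ_n·τ_n − τ_data·x̄)/τ₀ = (-5.2402·0.232122 − 0.191138·-7.2) / 0.040984 = 0.159828/0.040984 ≈ 3.9.

μ₀ = 3.9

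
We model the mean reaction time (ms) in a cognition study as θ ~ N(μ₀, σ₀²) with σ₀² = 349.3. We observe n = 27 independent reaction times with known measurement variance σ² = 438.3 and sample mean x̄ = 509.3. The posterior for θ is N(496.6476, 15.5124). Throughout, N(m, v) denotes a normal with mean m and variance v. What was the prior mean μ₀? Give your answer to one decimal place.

μ₀ = 224.4

The posterior mean is a precision-weighted average: μ_n = (τ₀μ₀ + τ_data·x̄)/(τ₀+τ_data), with τ₀=1/σ₀² and τ_data=n/σ².
Here τ₀ = 1/349.3 = 0.002863 and τ_data = 27/438.3 = 0.061602, so τ_n = 0.064465.
Rearranging for μ₀: μ₀ = (μ_n·τ_n − τ_data·x̄)/τ₀ = (496.6476·0.064465 − 0.061602·509.3) / 0.002863 = 0.642489/0.002863 ≈ 224.4.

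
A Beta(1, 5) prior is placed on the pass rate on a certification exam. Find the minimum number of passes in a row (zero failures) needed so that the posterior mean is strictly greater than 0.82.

k = 22

After k passes and 0 failures the posterior is Beta(1+k, 5), with mean (1+k)/(1+5+k).
Set (1+k)/(6+k) > 0.82 and solve: k > (0.82·6 − 1)/(1 − 0.82) = 21.778.
The smallest integer exceeding 21.778 is 22.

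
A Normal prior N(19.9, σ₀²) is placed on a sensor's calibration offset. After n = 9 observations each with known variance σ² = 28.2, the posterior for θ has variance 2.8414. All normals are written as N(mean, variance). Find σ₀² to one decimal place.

For the Normal–Normal model with known σ², precisions add: τ_n = τ₀ + n/σ².
So 1/σ₀² = 1/2.8414 − 9/28.2 = 0.351939 − 0.319149 = 0.032790.
Hence σ₀² = 1/0.032790 ≈ 30.5.

σ₀² = 30.5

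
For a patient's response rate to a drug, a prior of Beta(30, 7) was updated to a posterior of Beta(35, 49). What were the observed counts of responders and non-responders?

A Beta(α, β) prior with s successes and f failures in binomial data gives a Beta(α+s, β+f) posterior.
Match parameters: s=35−30=5, f=49−7=42.

5 responders and 42 non-responders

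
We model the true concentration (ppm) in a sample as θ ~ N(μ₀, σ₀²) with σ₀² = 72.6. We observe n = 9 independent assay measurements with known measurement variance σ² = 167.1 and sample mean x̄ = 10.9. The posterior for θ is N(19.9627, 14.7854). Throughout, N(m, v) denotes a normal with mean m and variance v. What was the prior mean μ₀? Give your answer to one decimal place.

With known observation variance, the Normal–Normal posterior has precision τ_n = τ₀ + n/σ² and mean μ_n = (τ₀μ₀ + (n/σ²)x̄)/τ_n.
Here τ₀ = 1/72.6 = 0.013774 and τ_data = 9/167.1 = 0.053860, so τ_n = 0.067634.
Rearranging for μ₀: μ₀ = (μ_n·τ_n − τ_data·x̄)/τ₀ = (19.9627·0.067634 − 0.053860·10.9) / 0.013774 = 0.763083/0.013774 ≈ 55.4.

μ₀ = 55.4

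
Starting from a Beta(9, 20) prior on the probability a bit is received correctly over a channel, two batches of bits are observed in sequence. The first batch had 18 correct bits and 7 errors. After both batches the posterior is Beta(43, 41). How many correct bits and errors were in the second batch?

Because Beta–binomial updating is additive in the counts, the combined data contributed (α_post−α_prior, β_post−β_prior) successes and failures.
Total across both batches: 43−9=34 correct bits, 41−20=21 errors.
Subtract the first batch: 34−18=16 correct bits and 21−7=14 errors.

16 correct bits and 14 errors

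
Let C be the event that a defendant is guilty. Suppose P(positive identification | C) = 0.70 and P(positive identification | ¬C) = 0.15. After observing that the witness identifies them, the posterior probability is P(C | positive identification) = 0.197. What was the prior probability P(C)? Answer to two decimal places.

P(C) = 0.05

In odds form, posterior odds = prior odds × likelihood ratio, so prior odds = posterior odds ÷ LR.
Posterior odds = 0.197/(1−0.197) = 0.2453. LR = 0.70/0.15 = 4.6667.
Prior odds = 0.2453/4.6667 = 0.0526, so P(C) = 0.0526/(1+0.0526) ≈ 0.05.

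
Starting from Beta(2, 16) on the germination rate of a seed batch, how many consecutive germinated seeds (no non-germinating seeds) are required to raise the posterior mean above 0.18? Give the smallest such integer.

k = 2

After k germinated seeds and 0 non-germinating seeds the posterior is Beta(2+k, 16), with mean (2+k)/(2+16+k).
Set (2+k)/(18+k) > 0.18 and solve: k > (0.18·18 − 2)/(1 − 0.18) = 1.512.
The smallest integer exceeding 1.512 is 2, and checking k=2: (4)/(20) = 0.2000 > 0.18.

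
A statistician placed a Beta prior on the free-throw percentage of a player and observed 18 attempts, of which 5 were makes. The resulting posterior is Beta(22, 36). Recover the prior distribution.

Beta is conjugate to the binomial likelihood: posterior = Beta(a+s, b+f).
So a = 22 − 5 = 17 and b = 36 − 13 = 23.

Beta(17, 23)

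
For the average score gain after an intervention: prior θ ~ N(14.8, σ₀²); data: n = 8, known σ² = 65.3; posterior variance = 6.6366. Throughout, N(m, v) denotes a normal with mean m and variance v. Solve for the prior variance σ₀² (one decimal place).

Posterior precision equals prior precision plus data precision: 1/σ_n² = 1/σ₀² + n/σ².
So 1/σ₀² = 1/6.6366 − 8/65.3 = 0.150680 − 0.122511 = 0.028169.
Hence σ₀² = 1/0.028169 ≈ 35.5.

σ₀² = 35.5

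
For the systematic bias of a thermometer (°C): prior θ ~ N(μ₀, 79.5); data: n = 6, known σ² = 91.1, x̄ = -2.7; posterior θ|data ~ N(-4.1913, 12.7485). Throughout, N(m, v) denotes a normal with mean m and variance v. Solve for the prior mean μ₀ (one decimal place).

μ₀ = -12.0

The posterior mean is a precision-weighted average: μ_n = (τ₀μ₀ + τ_data·x̄)/(τ₀+τ_data), with τ₀=1/σ₀² and τ_data=n/σ².
Here τ₀ = 1/79.5 = 0.012579 and τ_data = 6/91.1 = 0.065862, so τ_n = 0.078441.
Rearranging for μ₀: μ₀ = (μ_n·τ_n − τ_data·x̄)/τ₀ = (-4.1913·0.078441 − 0.065862·-2.7) / 0.012579 = -0.150942/0.012579 ≈ -12.0.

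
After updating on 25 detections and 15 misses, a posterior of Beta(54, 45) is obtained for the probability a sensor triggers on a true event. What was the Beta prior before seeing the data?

Beta is conjugate to the binomial likelihood: posterior = Beta(a+s, b+f).
So a = 54 − 25 = 29 and b = 45 − 15 = 30.

Beta(29, 30)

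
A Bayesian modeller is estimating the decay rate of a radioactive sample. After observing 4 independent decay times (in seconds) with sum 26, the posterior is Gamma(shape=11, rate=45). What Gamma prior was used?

For an exponential likelihood with a Gamma(α, β) prior on the rate, n observations with total T give posterior Gamma(α+n, β+T).
So α = 11 − 4 = 7 and β = 45 − 26 = 19.

Gamma(shape=7, rate=19)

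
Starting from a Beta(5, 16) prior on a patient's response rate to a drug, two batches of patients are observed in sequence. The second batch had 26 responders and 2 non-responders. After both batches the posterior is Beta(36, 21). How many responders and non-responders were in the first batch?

5 responders and 3 non-responders

Sequential conjugate updates are equivalent to a single update on the pooled data, so total successes = posterior α − prior α and total failures = posterior β − prior β.
Total across both batches: 36−5=31 responders, 21−16=5 non-responders.
Subtract the second batch: 31−26=5 responders and 5−2=3 non-responders.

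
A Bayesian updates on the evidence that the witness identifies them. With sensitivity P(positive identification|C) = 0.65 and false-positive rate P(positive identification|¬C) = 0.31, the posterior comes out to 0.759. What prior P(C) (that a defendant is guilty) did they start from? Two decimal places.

In odds form, posterior odds = prior odds × likelihood ratio, so prior odds = posterior odds ÷ LR.
Posterior odds = 0.759/(1−0.759) = 3.1494. LR = 0.65/0.31 = 2.0968.
Prior odds = 3.1494/2.0968 = 1.5020, so P(C) = 1.5020/(1+1.5020) ≈ 0.60.

P(C) = 0.60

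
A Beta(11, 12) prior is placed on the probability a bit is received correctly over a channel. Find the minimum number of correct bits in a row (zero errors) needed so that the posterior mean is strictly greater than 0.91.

k = 111

After k correct bits and 0 errors the posterior is Beta(11+k, 12), with mean (11+k)/(11+12+k).
Set (11+k)/(23+k) > 0.91 and solve: k > (0.91·23 − 11)/(1 − 0.91) = 110.333.
The smallest integer exceeding 110.333 is 111.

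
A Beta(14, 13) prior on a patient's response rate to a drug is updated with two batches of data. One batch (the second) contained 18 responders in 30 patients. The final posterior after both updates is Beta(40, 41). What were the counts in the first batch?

8 responders and 16 non-responders

Sequential conjugate updates are equivalent to a single update on the pooled data, so total successes = posterior α − prior α and total failures = posterior β − prior β.
Total across both batches: 40−14=26 responders, 41−13=28 non-responders.
Subtract the second batch: 26−18=8 responders and 28−12=16 non-responders.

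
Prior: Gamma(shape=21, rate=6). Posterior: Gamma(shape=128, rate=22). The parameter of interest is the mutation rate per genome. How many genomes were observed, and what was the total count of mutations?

Gamma–Poisson conjugacy: posterior shape = α + Σxᵢ, posterior rate = β + n.
Matching: Σxᵢ = 128 − 21 = 107 and n = 22 − 6 = 16.

n = 16 genomes with total 107 mutations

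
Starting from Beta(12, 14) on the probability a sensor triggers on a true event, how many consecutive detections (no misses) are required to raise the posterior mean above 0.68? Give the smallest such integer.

k = 18

After k detections and 0 misses the posterior is Beta(12+k, 14), with mean (12+k)/(12+14+k).
Set (12+k)/(26+k) > 0.68 and solve: k > (0.68·26 − 12)/(1 − 0.68) = 17.750.
The smallest integer exceeding 17.750 is 18.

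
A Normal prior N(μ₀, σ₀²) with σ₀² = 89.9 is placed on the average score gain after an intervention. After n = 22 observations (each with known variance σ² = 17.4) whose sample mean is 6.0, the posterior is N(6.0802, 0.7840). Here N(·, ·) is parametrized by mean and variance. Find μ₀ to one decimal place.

The posterior mean is a precision-weighted average: μ_n = (τ₀μ₀ + τ_data·x̄)/(τ₀+τ_data), with τ₀=1/σ₀² and τ_data=n/σ².
Here τ₀ = 1/89.9 = 0.011123 and τ_data = 22/17.4 = 1.264368, so τ_n = 1.275491.
Rearranging for μ₀: μ₀ = (μ_n·τ_n − τ_data·x̄)/τ₀ = (6.0802·1.275491 − 1.264368·6.0) / 0.011123 = 0.169032/0.011123 ≈ 15.2.

μ₀ = 15.2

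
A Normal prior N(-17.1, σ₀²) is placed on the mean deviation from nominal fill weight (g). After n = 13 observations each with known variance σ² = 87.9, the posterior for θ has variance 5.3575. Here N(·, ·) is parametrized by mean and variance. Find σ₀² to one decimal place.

For the Normal–Normal model with known σ², precisions add: τ_n = τ₀ + n/σ².
So 1/σ₀² = 1/5.3575 − 13/87.9 = 0.186654 − 0.147895 = 0.038759.
Hence σ₀² = 1/0.038759 ≈ 25.8.

σ₀² = 25.8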